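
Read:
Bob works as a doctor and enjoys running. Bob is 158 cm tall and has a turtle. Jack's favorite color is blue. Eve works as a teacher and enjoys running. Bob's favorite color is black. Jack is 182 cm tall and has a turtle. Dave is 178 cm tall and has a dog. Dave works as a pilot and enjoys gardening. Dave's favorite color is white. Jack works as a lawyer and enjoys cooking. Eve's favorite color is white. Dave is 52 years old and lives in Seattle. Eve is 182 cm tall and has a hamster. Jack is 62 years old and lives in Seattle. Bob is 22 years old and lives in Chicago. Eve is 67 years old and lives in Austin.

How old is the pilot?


The pilot is Dave, age 52

52


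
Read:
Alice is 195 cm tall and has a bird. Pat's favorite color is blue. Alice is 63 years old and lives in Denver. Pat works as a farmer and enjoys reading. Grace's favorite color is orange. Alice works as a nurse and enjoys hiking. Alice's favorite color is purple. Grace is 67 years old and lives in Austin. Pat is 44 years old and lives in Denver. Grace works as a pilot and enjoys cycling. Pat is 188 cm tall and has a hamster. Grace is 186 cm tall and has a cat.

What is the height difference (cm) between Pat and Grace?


|188 - 186| = 2

2


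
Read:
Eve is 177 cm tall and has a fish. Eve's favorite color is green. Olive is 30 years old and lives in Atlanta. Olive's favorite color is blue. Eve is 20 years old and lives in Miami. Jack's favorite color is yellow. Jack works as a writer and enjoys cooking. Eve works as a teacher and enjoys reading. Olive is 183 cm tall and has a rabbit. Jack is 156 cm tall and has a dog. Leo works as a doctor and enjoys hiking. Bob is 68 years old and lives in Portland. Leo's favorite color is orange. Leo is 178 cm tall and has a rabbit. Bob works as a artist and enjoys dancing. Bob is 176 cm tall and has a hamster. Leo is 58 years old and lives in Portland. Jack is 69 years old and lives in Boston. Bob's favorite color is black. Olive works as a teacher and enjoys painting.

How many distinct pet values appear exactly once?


Unique pet values: 3

3


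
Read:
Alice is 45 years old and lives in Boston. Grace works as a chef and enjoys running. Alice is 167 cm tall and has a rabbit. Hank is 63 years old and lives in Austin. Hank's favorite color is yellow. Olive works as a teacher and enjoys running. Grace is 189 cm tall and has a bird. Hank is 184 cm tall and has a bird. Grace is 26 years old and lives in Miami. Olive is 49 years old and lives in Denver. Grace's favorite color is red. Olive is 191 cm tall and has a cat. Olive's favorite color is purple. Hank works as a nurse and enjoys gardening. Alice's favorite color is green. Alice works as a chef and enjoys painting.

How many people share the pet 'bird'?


Count: 2

2


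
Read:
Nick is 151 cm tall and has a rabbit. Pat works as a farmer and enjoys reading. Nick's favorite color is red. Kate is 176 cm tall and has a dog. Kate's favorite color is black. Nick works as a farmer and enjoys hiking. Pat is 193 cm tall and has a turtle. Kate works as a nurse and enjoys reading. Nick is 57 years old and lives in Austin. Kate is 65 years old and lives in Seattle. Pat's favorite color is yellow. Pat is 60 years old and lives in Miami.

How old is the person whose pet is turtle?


Person with pet=turtle is Pat, age 60

60


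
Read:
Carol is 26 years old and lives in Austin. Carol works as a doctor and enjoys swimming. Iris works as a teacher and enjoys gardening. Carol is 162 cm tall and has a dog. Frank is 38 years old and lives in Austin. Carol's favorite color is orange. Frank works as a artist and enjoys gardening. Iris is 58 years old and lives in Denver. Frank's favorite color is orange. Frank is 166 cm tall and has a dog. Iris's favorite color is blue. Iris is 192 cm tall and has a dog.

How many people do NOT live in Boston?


Not in Boston: 3

3


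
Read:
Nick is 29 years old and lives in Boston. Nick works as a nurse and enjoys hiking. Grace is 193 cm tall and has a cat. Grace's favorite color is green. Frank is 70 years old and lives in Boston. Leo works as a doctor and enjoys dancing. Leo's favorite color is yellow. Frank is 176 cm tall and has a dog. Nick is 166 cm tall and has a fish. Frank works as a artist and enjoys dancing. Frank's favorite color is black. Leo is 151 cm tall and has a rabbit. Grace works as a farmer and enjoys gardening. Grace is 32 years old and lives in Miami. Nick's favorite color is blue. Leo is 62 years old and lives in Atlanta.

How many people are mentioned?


People: Leo, Nick, Frank, Grace. Count = 4

4


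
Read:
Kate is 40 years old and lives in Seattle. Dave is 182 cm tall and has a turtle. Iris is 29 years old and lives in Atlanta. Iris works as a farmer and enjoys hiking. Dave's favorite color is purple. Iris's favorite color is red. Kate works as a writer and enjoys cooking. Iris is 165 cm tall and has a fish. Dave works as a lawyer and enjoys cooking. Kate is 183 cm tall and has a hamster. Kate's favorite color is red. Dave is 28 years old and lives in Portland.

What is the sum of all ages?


29+40+28 = 97

97


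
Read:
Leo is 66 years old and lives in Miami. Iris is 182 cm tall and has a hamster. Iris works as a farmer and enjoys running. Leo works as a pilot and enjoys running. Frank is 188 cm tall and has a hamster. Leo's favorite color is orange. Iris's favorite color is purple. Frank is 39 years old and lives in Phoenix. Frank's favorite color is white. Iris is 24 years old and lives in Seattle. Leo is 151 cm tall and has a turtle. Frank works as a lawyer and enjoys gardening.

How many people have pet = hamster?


Count: 2

2


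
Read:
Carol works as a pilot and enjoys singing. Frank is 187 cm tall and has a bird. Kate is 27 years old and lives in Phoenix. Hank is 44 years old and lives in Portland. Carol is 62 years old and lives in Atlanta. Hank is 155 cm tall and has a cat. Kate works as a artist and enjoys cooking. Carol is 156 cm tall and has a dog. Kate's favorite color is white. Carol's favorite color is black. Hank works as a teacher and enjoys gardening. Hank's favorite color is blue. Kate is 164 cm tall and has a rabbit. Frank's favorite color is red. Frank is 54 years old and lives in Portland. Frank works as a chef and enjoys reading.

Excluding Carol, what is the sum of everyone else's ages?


Sum (excluding Carol): 125

125


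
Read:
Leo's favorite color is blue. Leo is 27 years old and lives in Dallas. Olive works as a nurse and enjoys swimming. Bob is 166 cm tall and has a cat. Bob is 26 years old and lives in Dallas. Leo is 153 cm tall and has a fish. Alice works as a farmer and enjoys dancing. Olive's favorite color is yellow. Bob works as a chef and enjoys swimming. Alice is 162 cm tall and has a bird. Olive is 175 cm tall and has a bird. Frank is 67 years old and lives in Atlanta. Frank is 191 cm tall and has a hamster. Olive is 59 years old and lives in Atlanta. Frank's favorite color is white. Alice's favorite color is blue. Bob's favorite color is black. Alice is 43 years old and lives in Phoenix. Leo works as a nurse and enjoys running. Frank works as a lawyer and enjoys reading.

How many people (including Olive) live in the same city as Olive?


Olive lives in Atlanta. Count = 2

2


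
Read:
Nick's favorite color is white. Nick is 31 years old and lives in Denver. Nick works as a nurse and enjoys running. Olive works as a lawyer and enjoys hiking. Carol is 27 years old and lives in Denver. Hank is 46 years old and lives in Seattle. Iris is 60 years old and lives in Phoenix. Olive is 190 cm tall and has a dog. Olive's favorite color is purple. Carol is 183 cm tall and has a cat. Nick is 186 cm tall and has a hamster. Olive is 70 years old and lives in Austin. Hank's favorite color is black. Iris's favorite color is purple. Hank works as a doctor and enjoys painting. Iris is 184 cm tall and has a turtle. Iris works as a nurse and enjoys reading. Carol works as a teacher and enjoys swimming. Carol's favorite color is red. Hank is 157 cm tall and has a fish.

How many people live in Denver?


Count in Denver: 2

2


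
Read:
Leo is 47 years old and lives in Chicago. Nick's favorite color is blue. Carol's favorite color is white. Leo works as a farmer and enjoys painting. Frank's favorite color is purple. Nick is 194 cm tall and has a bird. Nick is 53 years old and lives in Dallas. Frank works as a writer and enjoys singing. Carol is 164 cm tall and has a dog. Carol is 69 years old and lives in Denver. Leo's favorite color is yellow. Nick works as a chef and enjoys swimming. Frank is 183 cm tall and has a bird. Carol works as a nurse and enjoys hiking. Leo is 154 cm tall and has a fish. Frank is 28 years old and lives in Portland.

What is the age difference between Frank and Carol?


|28 - 69| = 41

41


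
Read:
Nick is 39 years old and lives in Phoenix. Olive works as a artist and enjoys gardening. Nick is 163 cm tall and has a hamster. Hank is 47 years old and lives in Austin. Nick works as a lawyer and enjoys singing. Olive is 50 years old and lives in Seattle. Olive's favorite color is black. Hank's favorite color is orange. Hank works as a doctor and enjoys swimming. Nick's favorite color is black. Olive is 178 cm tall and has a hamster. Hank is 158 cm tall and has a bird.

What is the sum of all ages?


39+47+50 = 136

136


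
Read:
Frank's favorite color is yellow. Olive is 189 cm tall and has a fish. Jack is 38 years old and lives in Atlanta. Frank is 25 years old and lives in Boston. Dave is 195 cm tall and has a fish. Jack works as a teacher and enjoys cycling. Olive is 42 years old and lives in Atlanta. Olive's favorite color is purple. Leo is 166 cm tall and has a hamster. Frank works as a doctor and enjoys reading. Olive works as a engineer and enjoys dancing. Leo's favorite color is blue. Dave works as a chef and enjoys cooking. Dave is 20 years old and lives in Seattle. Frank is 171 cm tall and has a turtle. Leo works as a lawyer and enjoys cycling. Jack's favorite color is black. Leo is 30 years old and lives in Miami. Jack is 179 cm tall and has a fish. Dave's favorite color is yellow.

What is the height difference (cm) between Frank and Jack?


|171 - 179| = 8

8


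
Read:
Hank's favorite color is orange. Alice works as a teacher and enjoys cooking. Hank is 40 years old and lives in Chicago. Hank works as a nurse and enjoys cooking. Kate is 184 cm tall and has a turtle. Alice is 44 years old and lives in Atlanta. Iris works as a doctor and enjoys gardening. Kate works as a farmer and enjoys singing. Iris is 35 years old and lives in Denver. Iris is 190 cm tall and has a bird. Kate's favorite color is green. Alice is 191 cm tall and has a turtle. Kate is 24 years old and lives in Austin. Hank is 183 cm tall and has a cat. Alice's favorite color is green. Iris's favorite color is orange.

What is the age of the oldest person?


Oldest: Alice at 44

44


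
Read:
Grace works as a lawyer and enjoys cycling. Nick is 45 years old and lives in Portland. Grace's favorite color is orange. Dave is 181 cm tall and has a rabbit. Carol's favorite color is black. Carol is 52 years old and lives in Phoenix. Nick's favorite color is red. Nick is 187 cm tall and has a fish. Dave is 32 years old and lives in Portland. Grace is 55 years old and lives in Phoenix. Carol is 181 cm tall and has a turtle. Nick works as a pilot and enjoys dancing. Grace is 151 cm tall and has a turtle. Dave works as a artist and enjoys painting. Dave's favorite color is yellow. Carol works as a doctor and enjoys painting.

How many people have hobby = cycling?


Count: 1

1


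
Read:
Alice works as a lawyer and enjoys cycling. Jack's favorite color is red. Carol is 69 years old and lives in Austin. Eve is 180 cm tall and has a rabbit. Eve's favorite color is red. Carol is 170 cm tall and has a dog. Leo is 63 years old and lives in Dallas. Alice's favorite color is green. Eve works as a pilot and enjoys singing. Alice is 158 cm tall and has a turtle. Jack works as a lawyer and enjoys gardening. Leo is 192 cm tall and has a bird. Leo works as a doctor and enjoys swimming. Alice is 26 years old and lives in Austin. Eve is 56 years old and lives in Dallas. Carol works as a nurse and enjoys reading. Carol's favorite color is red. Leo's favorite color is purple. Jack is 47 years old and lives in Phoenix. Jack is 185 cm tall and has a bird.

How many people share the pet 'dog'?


Count: 1

1


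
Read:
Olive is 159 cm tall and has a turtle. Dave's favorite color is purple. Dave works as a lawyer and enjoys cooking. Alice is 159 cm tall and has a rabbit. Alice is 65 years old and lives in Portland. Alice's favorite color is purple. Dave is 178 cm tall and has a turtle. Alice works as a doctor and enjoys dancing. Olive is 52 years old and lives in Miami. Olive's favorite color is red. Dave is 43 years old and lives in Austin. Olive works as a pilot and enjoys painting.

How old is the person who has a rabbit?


Person with rabbit is Alice, age 65

65


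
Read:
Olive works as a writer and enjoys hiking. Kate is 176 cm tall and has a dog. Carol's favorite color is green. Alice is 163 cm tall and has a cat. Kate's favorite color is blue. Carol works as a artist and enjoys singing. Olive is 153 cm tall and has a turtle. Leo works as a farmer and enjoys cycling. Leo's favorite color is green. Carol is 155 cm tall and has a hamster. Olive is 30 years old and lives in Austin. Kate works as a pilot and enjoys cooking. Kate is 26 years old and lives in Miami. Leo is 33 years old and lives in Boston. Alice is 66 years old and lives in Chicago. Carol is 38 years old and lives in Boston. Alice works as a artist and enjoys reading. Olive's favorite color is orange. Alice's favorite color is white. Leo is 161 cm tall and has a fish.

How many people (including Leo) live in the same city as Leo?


Leo lives in Boston. Count = 2

2


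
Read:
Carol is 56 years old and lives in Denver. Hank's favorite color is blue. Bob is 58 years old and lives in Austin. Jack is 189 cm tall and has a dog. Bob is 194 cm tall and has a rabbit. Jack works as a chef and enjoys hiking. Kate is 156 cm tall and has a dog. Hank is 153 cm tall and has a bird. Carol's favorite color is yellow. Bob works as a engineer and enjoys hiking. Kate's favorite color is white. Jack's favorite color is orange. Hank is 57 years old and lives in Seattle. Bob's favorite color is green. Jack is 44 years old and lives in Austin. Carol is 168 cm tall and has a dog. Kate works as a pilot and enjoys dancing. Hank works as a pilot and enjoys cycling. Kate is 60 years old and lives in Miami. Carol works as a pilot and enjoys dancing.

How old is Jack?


Jack is 44 years old

44


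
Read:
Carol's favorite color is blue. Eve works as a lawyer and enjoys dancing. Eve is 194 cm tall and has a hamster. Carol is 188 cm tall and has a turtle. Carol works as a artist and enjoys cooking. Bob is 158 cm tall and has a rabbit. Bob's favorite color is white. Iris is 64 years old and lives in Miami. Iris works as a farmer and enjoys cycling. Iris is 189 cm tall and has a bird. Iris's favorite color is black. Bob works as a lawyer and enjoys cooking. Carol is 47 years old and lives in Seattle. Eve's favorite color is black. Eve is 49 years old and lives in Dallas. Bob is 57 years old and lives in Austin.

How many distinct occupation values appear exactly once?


Unique occupation values: 2

2


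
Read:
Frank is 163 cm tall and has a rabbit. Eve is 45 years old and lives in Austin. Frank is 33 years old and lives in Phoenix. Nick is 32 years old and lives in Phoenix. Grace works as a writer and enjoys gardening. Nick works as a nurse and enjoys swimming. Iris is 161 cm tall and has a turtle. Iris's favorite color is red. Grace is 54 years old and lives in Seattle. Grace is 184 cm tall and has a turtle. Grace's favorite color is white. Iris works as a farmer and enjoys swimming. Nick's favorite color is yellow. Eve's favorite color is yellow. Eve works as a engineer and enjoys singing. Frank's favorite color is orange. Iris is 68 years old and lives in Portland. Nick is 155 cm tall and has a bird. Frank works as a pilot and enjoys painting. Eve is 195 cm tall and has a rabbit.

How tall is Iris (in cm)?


Iris is 161 cm tall

161


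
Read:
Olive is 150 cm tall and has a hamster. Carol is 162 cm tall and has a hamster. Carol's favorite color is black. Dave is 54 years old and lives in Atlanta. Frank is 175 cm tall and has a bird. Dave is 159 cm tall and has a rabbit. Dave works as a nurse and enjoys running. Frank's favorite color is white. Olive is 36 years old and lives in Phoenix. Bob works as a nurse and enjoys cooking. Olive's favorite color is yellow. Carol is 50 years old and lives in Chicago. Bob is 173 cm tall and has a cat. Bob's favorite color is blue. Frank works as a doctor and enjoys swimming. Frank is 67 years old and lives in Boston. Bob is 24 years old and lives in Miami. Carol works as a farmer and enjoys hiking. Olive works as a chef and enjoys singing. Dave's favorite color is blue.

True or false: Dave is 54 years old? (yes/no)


Dave is actually 54. yes

yes


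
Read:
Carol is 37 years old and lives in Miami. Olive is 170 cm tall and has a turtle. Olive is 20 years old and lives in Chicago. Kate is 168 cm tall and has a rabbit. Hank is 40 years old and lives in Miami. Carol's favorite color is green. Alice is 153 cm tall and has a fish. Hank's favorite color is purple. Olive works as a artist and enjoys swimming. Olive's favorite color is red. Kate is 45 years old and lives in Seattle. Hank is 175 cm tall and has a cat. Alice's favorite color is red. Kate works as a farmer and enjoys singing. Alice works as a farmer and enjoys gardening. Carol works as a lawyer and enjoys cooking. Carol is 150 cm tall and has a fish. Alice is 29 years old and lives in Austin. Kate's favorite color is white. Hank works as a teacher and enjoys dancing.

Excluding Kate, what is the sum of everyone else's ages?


Sum (excluding Kate): 126

126


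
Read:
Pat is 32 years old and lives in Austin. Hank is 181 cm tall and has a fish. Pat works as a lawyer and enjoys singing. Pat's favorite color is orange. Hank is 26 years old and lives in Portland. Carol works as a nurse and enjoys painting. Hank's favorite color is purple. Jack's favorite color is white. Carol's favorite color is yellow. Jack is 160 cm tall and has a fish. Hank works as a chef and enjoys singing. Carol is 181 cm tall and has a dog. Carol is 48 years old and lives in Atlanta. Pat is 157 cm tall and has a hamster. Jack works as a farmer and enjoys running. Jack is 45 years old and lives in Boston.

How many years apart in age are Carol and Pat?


48 vs 32, diff = 16

16


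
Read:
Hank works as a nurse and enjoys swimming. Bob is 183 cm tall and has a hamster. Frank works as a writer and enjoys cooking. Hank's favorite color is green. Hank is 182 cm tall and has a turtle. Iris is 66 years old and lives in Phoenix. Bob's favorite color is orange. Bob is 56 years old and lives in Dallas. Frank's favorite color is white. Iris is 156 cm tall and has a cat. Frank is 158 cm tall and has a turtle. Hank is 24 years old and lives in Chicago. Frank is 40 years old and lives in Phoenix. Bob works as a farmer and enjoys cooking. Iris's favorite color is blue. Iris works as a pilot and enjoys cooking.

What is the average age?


Sum=186, n=4, avg=46.5

46.5


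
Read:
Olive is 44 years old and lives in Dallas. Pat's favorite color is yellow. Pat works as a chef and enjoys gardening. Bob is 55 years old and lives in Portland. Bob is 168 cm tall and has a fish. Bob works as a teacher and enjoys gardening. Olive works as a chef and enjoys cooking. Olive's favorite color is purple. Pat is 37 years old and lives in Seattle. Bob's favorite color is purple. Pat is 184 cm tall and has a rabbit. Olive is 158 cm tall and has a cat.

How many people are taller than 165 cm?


Taller than 165: 2

2


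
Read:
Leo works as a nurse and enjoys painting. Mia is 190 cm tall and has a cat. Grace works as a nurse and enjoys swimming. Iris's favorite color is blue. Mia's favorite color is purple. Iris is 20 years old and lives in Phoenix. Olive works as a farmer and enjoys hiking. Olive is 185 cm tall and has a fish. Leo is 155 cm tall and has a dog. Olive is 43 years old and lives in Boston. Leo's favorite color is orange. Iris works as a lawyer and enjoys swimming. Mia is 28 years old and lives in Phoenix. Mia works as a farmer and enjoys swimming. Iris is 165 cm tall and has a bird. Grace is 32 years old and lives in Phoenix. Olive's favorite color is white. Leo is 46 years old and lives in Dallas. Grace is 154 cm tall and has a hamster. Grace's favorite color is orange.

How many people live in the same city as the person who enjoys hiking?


Person with hobby hiking is Olive, city Boston. Count = 1

1


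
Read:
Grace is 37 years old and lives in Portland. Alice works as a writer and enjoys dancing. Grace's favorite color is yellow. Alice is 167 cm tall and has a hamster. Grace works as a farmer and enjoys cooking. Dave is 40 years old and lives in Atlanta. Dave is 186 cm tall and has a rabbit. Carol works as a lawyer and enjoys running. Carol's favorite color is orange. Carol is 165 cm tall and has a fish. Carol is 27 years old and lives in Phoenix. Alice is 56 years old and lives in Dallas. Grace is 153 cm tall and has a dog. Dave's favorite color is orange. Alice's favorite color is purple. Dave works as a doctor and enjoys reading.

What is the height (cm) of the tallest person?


Tallest: Dave at 186 cm

186


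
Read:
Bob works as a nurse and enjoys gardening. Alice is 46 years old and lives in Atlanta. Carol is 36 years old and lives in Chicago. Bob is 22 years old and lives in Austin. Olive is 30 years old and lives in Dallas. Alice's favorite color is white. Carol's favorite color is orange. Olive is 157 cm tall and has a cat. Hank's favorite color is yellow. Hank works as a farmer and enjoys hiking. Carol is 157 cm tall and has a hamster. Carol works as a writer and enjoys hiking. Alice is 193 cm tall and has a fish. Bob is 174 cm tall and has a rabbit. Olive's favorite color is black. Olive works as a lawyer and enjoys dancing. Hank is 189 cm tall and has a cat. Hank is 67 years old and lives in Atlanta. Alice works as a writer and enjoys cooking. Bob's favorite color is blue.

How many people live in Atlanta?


Count in Atlanta: 2

2


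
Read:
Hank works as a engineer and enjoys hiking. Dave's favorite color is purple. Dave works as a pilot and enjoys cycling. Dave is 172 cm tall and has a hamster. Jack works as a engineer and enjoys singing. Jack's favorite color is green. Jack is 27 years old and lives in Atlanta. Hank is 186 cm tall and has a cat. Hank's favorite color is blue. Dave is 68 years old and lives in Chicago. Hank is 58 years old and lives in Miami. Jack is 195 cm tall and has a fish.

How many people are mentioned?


People: Hank, Dave, Jack. Count = 3

3


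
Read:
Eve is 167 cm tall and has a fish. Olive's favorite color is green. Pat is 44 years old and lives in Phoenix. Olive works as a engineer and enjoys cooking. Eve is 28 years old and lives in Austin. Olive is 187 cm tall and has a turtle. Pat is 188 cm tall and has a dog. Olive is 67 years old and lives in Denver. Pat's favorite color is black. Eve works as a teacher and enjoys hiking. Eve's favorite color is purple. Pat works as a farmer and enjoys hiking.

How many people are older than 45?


Filter: 1

1


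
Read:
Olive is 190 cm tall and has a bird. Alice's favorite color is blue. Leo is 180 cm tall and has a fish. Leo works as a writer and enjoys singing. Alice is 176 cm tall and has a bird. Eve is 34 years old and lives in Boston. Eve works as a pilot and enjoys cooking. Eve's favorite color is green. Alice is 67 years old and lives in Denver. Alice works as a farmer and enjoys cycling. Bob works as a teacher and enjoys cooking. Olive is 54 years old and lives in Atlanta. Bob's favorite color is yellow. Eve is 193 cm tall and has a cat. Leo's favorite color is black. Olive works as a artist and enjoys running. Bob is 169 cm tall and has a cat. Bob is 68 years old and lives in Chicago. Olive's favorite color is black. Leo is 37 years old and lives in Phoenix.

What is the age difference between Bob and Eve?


|68 - 34| = 34

34


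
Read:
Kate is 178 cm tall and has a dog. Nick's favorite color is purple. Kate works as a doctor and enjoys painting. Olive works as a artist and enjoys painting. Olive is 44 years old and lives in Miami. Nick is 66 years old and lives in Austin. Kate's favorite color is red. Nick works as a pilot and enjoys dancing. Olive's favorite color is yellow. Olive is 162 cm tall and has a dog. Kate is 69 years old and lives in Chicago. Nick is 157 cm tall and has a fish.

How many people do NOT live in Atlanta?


Not in Atlanta: 3

3


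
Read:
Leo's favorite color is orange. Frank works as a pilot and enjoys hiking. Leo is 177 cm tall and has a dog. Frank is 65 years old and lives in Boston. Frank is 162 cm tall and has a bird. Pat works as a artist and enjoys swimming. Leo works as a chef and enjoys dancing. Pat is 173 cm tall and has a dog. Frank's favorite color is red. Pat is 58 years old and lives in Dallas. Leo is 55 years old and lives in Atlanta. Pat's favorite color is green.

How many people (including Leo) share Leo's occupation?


Leo is a chef. Count = 1

1


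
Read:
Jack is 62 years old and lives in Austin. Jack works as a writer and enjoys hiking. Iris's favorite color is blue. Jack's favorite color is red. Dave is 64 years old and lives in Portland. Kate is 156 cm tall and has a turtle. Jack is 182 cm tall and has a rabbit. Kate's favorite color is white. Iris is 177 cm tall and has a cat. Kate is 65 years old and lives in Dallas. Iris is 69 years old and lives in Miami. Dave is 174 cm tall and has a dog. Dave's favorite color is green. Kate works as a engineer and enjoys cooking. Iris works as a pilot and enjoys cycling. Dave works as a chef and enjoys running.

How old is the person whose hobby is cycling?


Person with hobby=cycling is Iris, age 69

69


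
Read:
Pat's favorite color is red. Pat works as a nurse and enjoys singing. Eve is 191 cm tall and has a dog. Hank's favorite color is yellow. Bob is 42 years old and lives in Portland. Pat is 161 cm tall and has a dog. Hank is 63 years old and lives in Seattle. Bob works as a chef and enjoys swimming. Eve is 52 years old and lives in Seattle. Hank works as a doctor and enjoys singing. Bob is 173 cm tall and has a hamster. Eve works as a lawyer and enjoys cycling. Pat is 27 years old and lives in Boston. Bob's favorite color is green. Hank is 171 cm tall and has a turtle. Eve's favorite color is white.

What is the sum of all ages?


27+42+63+52 = 184

184


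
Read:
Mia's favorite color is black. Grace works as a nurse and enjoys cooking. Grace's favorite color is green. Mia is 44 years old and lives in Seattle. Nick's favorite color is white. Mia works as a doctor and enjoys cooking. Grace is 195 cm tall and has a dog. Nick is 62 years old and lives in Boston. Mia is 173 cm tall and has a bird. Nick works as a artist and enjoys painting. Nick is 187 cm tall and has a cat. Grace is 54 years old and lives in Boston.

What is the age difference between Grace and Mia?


|54 - 44| = 10

10


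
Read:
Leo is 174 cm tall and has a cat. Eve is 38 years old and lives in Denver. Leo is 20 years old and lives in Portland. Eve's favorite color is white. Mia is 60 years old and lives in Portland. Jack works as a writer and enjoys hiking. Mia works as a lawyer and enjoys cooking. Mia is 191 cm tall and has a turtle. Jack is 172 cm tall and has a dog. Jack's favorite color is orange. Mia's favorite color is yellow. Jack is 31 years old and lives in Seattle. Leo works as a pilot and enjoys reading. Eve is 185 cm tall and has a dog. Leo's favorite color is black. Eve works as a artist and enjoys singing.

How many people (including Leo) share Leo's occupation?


Leo is a pilot. Count = 1

1


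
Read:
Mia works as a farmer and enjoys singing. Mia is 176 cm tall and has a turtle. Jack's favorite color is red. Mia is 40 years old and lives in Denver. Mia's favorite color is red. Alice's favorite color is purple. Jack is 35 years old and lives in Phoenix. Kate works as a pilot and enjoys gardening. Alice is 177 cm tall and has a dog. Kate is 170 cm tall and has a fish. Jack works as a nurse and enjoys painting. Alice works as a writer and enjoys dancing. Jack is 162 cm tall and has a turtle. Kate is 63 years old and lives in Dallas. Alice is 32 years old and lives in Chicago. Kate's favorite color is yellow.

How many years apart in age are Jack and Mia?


35 vs 40, diff = 5

5


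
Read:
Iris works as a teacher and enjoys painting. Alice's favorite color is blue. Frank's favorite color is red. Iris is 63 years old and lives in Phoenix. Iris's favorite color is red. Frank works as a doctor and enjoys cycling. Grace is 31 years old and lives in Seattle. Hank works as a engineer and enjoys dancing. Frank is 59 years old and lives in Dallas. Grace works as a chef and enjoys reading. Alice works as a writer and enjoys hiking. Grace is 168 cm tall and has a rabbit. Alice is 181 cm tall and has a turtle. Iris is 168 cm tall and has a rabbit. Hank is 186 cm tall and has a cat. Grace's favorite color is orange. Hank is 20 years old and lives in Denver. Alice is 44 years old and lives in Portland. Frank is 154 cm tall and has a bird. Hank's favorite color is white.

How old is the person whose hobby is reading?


Person with hobby=reading is Grace, age 31

31


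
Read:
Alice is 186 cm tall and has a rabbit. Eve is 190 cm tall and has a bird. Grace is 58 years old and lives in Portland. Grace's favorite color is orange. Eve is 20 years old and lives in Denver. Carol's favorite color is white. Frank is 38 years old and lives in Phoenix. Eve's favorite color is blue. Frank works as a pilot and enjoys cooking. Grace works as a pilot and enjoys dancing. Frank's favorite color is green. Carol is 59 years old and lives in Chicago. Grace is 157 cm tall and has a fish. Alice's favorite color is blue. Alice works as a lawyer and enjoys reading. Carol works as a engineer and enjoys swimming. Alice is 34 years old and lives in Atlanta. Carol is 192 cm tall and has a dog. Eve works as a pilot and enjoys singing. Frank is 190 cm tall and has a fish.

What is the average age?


Sum=209, n=5, avg=41.8

41.8


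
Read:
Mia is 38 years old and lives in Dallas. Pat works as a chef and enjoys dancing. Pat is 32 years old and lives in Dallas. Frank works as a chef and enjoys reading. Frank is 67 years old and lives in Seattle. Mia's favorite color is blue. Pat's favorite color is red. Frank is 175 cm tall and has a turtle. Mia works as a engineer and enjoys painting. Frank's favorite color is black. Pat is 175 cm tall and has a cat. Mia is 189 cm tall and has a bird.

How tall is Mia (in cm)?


Mia is 189 cm tall

189


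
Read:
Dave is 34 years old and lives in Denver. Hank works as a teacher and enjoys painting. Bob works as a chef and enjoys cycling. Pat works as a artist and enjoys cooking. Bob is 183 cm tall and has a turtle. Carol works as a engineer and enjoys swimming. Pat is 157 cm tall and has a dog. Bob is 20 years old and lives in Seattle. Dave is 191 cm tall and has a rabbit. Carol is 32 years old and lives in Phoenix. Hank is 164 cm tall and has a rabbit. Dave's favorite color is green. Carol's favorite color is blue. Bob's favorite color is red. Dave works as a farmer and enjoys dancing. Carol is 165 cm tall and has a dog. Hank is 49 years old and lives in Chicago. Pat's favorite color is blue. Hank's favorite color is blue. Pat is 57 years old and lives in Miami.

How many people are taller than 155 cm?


Taller than 155: 5

5


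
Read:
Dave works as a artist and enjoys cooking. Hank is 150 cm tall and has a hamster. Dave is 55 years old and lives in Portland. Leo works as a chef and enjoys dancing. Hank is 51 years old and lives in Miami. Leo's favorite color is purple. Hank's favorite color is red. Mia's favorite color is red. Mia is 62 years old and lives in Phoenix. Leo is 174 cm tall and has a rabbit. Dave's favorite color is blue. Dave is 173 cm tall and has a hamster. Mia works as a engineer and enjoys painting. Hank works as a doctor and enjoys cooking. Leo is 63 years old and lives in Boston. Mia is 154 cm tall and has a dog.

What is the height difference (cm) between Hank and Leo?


|150 - 174| = 24

24


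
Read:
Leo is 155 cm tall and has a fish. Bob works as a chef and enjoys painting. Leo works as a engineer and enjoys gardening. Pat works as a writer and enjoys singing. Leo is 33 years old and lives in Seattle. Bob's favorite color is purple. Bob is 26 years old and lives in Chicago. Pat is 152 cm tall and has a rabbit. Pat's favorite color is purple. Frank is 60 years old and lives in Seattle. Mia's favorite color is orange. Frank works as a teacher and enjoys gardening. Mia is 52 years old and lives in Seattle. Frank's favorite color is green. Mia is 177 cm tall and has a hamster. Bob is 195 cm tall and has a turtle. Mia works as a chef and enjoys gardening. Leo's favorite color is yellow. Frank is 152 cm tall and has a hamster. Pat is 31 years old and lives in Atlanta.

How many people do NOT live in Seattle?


Not in Seattle: 2

2


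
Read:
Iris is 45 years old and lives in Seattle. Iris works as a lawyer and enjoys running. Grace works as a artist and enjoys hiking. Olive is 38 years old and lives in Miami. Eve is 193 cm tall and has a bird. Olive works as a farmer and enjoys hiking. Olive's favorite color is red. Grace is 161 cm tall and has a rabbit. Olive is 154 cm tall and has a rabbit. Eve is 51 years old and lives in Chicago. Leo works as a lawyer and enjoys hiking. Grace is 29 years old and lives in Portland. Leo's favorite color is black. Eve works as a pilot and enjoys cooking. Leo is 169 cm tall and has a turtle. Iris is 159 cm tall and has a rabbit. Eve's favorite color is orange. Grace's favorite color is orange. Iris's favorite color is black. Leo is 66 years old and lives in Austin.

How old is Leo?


Leo is 66 years old

66


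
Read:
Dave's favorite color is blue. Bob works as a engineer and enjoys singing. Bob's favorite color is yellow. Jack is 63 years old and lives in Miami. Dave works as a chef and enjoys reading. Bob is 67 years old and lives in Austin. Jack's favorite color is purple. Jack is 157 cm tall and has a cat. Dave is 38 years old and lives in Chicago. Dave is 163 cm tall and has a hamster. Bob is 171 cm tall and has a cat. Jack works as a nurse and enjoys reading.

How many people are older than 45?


Filter: 2

2


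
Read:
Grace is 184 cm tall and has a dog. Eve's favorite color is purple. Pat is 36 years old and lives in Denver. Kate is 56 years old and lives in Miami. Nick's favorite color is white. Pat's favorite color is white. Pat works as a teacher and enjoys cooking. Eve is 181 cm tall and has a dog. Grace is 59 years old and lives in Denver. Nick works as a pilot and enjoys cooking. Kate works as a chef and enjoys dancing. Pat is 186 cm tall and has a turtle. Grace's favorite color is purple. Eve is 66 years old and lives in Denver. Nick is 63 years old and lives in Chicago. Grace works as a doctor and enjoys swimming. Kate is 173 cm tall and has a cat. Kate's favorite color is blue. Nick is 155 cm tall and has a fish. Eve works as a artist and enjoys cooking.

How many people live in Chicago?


Count in Chicago: 1

1


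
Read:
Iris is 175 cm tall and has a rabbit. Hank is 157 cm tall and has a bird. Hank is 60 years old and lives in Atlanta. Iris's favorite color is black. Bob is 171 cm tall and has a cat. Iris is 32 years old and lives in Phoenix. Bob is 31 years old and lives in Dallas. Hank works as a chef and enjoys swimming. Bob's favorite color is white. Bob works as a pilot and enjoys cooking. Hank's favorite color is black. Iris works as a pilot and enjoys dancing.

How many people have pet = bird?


Count: 1

1


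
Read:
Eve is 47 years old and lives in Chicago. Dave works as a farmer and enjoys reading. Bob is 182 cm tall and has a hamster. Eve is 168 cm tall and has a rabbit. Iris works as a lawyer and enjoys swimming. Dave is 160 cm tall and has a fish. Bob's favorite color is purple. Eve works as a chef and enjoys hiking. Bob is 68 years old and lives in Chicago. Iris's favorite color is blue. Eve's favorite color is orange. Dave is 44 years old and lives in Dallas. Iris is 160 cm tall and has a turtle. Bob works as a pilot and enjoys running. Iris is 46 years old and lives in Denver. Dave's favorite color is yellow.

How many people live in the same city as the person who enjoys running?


Person with hobby running is Bob, city Chicago. Count = 2

2


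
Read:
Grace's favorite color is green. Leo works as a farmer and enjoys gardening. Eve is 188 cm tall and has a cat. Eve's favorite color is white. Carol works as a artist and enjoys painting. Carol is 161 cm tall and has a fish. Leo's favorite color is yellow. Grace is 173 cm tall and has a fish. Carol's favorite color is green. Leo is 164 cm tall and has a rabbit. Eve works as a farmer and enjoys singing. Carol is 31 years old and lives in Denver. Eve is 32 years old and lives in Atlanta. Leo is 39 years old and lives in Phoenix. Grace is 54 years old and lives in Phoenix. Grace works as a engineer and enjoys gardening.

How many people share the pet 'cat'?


Count: 1

1


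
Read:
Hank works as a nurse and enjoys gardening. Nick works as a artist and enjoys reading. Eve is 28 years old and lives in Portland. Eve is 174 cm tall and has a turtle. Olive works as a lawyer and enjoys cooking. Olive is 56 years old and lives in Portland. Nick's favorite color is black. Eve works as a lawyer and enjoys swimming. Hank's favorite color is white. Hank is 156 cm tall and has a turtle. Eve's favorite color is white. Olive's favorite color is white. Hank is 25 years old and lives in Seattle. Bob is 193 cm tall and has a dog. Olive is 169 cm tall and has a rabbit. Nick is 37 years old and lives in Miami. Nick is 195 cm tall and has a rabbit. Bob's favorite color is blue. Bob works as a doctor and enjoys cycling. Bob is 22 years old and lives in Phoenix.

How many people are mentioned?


People: Bob, Eve, Hank, Olive, Nick. Count = 5

5


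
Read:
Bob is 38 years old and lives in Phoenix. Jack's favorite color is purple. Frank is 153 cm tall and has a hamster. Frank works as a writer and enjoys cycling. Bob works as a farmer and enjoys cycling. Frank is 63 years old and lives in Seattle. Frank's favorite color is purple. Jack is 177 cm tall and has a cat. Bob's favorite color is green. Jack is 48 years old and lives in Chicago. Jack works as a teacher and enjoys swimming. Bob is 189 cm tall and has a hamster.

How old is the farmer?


The farmer is Bob, age 38

38


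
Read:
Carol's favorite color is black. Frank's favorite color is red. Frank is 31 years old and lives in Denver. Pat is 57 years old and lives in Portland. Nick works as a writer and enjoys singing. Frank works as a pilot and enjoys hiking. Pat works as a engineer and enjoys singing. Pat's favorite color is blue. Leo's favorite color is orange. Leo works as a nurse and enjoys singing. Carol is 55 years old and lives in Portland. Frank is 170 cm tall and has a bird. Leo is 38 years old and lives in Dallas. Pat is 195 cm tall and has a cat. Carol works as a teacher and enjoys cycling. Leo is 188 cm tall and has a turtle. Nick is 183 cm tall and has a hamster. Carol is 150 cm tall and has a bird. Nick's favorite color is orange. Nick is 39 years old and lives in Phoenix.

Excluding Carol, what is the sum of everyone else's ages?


Sum (excluding Carol): 165

165


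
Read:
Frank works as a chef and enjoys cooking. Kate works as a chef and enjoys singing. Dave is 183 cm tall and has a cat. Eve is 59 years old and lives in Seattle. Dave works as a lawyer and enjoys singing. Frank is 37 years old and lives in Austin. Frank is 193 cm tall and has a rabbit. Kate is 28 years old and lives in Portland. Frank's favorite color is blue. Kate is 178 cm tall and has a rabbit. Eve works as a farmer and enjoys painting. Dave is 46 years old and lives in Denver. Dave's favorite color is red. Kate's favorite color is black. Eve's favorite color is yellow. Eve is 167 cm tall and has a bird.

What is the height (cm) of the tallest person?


Tallest: Frank at 193 cm

193
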